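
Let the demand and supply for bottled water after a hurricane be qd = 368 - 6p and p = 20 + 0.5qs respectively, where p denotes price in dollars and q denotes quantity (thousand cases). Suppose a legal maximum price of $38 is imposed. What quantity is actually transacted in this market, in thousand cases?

Rearranging supply gives qs = 2p - 40. Without the control the market clears where 368 - 6p = 2p - 40, i.e. p* = 51 and q* = 62.
Since 38 < 51, the ceiling is binding.
At p = 38: qd = 368 - 6·38 = 140 and qs = 2·38 - 40 = 36.
The quantity actually transacted is the short side, supply: 36.

36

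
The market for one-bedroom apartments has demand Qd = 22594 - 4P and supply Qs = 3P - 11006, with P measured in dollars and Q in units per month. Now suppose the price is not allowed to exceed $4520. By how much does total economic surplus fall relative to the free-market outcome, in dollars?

205800

In a free market, 22594 - 4P = 3P - 11006 gives the equilibrium P* = 4800, Q* = 3394.
Since 4520 < 4800, the ceiling is binding.
At P = 4520: Qd = 22594 - 4·4520 = 4514 and Qs = 3·4520 - 11006 = 2554.
Quantity traded falls to 2554. At Q = 2554 the demand price is (22594 - 2554)/4 = 5010 and the supply price is (11006 + 2554)/3 = 4520.
Deadweight loss = ½ · (5010 - 4520) · (3394 - 2554) = ½ · 490 · 840 = 205800.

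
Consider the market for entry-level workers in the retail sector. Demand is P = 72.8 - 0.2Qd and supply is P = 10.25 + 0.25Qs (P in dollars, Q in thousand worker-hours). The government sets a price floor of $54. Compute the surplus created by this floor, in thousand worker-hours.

Rearranging demand gives Qd = 364 - 5P; rearranging supply gives Qs = 4P - 41. Without the control the market clears where 364 - 5P = 4P - 41, i.e. P* = 45 and Q* = 139.
Since 54 > 45, the floor is binding.
At P = 54: Qd = 364 - 5·54 = 94 and Qs = 4·54 - 41 = 175.
Surplus = Qs - Qd = 175 - 94 = 81.

81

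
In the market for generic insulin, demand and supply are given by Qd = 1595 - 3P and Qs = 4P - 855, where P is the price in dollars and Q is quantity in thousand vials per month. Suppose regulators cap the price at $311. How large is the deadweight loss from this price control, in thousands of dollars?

7098

Without the control the market clears where 1595 - 3P = 4P - 855, i.e. P* = 350 and Q* = 545.
Because the ceiling (311) lies below the market-clearing price, it is binding.
At P = 311: Qd = 1595 - 3·311 = 662 and Qs = 4·311 - 855 = 389.
Quantity traded falls to 389. At Q = 389 the demand price is (1595 - 389)/3 = 402 and the supply price is (855 + 389)/4 = 311.
Deadweight loss = ½ · (402 - 311) · (545 - 389) = ½ · 91 · 156 = 7098.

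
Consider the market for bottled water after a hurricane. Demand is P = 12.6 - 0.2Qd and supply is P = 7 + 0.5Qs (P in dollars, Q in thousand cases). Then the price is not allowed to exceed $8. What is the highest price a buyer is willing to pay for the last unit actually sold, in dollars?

Rearranging demand gives Qd = 63 - 5P; rearranging supply gives Qs = 2P - 14. Equilibrium: 63 - 5P = 2P - 14, so 77 = 7P and P* = 11, Q* = 8.
The ceiling of 8 is below the equilibrium price 11, so it binds.
At P = 8: Qd = 63 - 5·8 = 23 and Qs = 2·8 - 14 = 2.
Only 2 units reach the market. On the demand curve, the marginal buyer's willingness to pay at Q = 2 is (63 - 2)/5 = 12.2.

12.2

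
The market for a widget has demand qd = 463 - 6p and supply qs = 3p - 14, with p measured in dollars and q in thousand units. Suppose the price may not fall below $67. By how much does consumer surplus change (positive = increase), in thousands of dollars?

-1442

In a free market, 463 - 6p = 3p - 14 gives the equilibrium p* = 53, q* = 145.
Since 67 > 53, the floor is binding.
At p = 67: qd = 463 - 6·67 = 61 and qs = 3·67 - 14 = 187.
Consumer surplus without the control is ½ · (463/6 - 53) · 145 = 21025/12.
With the floor, consumers buy 61 units at 67, so CS = ½ · (463/6 - 67) · 61 = 3721/12.
Change in consumer surplus = 3721/12 - 21025/12 = -1442.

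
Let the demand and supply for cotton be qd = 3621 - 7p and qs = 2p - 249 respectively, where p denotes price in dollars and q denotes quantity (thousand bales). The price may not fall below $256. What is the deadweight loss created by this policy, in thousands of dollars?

Equilibrium: 3621 - 7p = 2p - 249, so 3870 = 9p and p* = 430, q* = 611.
Since 256 is below p* = 430, the floor does not bind and the free-market outcome prevails.
Since the control does not bind, no trades are prevented and deadweight loss is zero.

0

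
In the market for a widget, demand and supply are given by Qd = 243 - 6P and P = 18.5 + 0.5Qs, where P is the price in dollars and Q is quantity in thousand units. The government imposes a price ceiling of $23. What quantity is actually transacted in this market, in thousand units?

Rearranging supply gives Qs = 2P - 37. In a free market, 243 - 6P = 2P - 37 gives the equilibrium P* = 35, Q* = 33.
The ceiling of 23 is below the equilibrium price 35, so it binds.
At P = 23: Qd = 243 - 6·23 = 105 and Qs = 2·23 - 37 = 9.
The quantity actually transacted is the short side, supply: 9.

9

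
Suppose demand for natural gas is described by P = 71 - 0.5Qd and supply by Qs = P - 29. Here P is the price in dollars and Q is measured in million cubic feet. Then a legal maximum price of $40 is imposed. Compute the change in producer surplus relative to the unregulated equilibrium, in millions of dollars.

Rearranging demand gives Qd = 142 - 2P. Equilibrium: 142 - 2P = P - 29, so 171 = 3P and P* = 57, Q* = 28.
The ceiling of 40 is below the equilibrium price 57, so it binds.
At P = 40: Qd = 142 - 2·40 = 62 and Qs = 40 - 29 = 11.
Producer surplus without the control is ½ · (57 - 29) · 28 = 392.
With the ceiling, producers sell 11 units at 40, so PS = ½ · (40 - 29) · 11 = 60.5.
Change in producer surplus = 60.5 - 392 = -331.5.

-331.5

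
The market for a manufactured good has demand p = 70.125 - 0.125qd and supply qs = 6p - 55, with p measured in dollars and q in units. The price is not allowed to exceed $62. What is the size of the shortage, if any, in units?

Rearranging demand gives qd = 561 - 8p. In a free market, 561 - 8p = 6p - 55 gives the equilibrium p* = 44, q* = 209.
Since 62 is above p* = 44, the ceiling does not bind and the free-market outcome prevails.
Since the control does not bind, there is no shortage.

0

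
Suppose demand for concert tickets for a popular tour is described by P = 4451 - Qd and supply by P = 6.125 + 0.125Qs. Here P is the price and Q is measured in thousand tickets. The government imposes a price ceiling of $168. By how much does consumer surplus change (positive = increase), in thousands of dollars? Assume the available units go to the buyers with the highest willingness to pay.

-3097228

Rearranging demand gives Qd = 4451 - P; rearranging supply gives Qs = 8P - 49. Setting quantity demanded equal to quantity supplied, 4451 - P = 8P - 49, gives P* = 500 and Q* = 3951.
Since 168 < 500, the ceiling is binding.
At P = 168: Qd = 4451 - 168 = 4283 and Qs = 8·168 - 49 = 1295.
Consumer surplus without the control is ½ · (4451 - 500) · 3951 = 7805200.5.
With the ceiling, 1295 units are sold at 168 (assume they go to the highest-value buyers). The demand price at Q = 1295 is 3156, so CS = ½ · [(4451 - 168) + (3156 - 168)] · 1295 = 4707972.5.
Change in consumer surplus = 4707972.5 - 7805200.5 = -3097228.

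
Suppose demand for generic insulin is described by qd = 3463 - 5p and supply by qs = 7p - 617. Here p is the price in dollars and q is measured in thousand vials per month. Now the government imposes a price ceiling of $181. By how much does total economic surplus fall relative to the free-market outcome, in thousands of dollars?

212360.4

Setting quantity demanded equal to quantity supplied, 3463 - 5p = 7p - 617, gives p* = 340 and q* = 1763.
Since 181 < 340, the ceiling is binding.
At p = 181: qd = 3463 - 5·181 = 2558 and qs = 7·181 - 617 = 650.
Quantity traded falls to 650. At q = 650 the demand price is (3463 - 650)/5 = 562.6 and the supply price is (617 + 650)/7 = 181.
Deadweight loss = ½ · (562.6 - 181) · (1763 - 650) = ½ · 381.6 · 1113 = 212360.4.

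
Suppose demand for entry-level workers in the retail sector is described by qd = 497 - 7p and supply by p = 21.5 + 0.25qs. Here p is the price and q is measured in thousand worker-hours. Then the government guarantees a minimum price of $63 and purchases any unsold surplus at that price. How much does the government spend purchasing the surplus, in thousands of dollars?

Rearranging supply gives qs = 4p - 86. In a free market, 497 - 7p = 4p - 86 gives the equilibrium p* = 53, q* = 126.
The floor of 63 is above the equilibrium price 53, so it binds.
At p = 63: qd = 497 - 7·63 = 56 and qs = 4·63 - 86 = 166.
Surplus = qs - qd = 110.
Government expenditure = surplus × support price = 110 × 63 = 6930.

6930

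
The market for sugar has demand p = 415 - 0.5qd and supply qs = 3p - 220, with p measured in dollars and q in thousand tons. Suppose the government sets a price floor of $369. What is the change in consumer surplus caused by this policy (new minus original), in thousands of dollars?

-39909

Rearranging demand gives qd = 830 - 2p. Equilibrium: 830 - 2p = 3p - 220, so 1050 = 5p and p* = 210, q* = 410.
Because the floor (369) lies above the market-clearing price, it is binding.
At p = 369: qd = 830 - 2·369 = 92 and qs = 3·369 - 220 = 887.
Consumer surplus without the control is ½ · (415 - 210) · 410 = 42025.
With the floor, consumers buy 92 units at 369, so CS = ½ · (415 - 369) · 92 = 2116.
Change in consumer surplus = 2116 - 42025 = -39909.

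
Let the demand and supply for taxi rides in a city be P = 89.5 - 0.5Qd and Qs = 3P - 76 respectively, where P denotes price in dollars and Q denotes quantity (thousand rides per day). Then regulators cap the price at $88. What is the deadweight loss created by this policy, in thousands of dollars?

Rearranging demand gives Qd = 179 - 2P. Without the control the market clears where 179 - 2P = 3P - 76, i.e. P* = 51 and Q* = 77.
Since 88 is above P* = 51, the ceiling does not bind and the free-market outcome prevails.
Since the control does not bind, no trades are prevented and deadweight loss is zero.

0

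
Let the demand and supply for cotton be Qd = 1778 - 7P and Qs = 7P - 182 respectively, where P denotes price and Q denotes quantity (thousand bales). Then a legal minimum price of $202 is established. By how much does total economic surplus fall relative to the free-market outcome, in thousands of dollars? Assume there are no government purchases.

Setting quantity demanded equal to quantity supplied, 1778 - 7P = 7P - 182, gives P* = 140 and Q* = 798.
Since 202 > 140, the floor is binding.
At P = 202: Qd = 1778 - 7·202 = 364 and Qs = 7·202 - 182 = 1232.
Quantity traded falls to 364. At Q = 364 the demand price is (1778 - 364)/7 = 202 and the supply price is (182 + 364)/7 = 78.
Deadweight loss = ½ · (202 - 78) · (798 - 364) = ½ · 124 · 434 = 26908.

26908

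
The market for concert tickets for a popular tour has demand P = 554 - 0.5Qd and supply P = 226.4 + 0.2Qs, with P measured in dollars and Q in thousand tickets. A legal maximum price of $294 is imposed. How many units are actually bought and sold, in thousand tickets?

338

Rearranging demand gives Qd = 1108 - 2P; rearranging supply gives Qs = 5P - 1132. Setting quantity demanded equal to quantity supplied, 1108 - 2P = 5P - 1132, gives P* = 320 and Q* = 468.
The ceiling of 294 is below the equilibrium price 320, so it binds.
At P = 294: Qd = 1108 - 2·294 = 520 and Qs = 5·294 - 1132 = 338.
The quantity actually transacted is the short side, supply: 338.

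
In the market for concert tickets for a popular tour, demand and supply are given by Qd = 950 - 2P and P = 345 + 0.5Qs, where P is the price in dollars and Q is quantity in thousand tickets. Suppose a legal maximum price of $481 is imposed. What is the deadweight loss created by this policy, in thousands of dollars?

Rearranging supply gives Qs = 2P - 690. Setting quantity demanded equal to quantity supplied, 950 - 2P = 2P - 690, gives P* = 410 and Q* = 130.
Since 481 is above P* = 410, the ceiling does not bind and the free-market outcome prevails.
Since the control does not bind, no trades are prevented and deadweight loss is zero.

0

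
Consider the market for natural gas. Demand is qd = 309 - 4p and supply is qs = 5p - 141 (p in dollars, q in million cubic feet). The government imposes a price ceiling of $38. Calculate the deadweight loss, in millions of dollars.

810

Setting quantity demanded equal to quantity supplied, 309 - 4p = 5p - 141, gives p* = 50 and q* = 109.
The ceiling of 38 is below the equilibrium price 50, so it binds.
At p = 38: qd = 309 - 4·38 = 157 and qs = 5·38 - 141 = 49.
Quantity traded falls to 49. At q = 49 the demand price is (309 - 49)/4 = 65 and the supply price is (141 + 49)/5 = 38.
Deadweight loss = ½ · (65 - 38) · (109 - 49) = ½ · 27 · 60 = 810.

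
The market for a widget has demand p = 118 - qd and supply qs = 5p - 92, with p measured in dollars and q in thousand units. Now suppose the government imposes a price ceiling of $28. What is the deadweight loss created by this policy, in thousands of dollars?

735

Rearranging demand gives qd = 118 - p. In a free market, 118 - p = 5p - 92 gives the equilibrium p* = 35, q* = 83.
Since 28 < 35, the ceiling is binding.
At p = 28: qd = 118 - 28 = 90 and qs = 5·28 - 92 = 48.
Quantity traded falls to 48. At q = 48 the demand price is 118 - 48 = 70 and the supply price is (92 + 48)/5 = 28.
Deadweight loss = ½ · (70 - 28) · (83 - 48) = ½ · 42 · 35 = 735.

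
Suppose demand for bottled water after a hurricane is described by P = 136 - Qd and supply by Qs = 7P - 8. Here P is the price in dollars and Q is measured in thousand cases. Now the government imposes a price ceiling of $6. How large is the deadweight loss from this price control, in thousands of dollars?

4032

Rearranging demand gives Qd = 136 - P. Setting quantity demanded equal to quantity supplied, 136 - P = 7P - 8, gives P* = 18 and Q* = 118.
Because the ceiling (6) lies below the market-clearing price, it is binding.
At P = 6: Qd = 136 - 6 = 130 and Qs = 7·6 - 8 = 34.
Quantity traded falls to 34. At Q = 34 the demand price is 136 - 34 = 102 and the supply price is (8 + 34)/7 = 6.
Deadweight loss = ½ · (102 - 6) · (118 - 34) = ½ · 96 · 84 = 4032.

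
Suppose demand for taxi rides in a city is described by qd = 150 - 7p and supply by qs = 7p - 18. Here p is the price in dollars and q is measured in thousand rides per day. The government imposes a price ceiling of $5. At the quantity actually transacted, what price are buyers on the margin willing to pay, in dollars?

Without the control the market clears where 150 - 7p = 7p - 18, i.e. p* = 12 and q* = 66.
Since 5 < 12, the ceiling is binding.
At p = 5: qd = 150 - 7·5 = 115 and qs = 7·5 - 18 = 17.
Only 17 units reach the market. On the demand curve, the marginal buyer's willingness to pay at q = 17 is (150 - 17)/7 = 19.

19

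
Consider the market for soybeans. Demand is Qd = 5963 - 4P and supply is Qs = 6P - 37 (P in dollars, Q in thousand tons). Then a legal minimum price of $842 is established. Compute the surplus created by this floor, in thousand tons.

In a free market, 5963 - 4P = 6P - 37 gives the equilibrium P* = 600, Q* = 3563.
Because the floor (842) lies above the market-clearing price, it is binding.
At P = 842: Qd = 5963 - 4·842 = 2595 and Qs = 6·842 - 37 = 5015.
Surplus = Qs - Qd = 5015 - 2595 = 2420.

2420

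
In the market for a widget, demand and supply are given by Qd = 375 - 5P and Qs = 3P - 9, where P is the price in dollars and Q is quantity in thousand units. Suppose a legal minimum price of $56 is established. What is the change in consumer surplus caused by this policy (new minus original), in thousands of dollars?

-920

Equilibrium: 375 - 5P = 3P - 9, so 384 = 8P and P* = 48, Q* = 135.
Since 56 > 48, the floor is binding.
At P = 56: Qd = 375 - 5·56 = 95 and Qs = 3·56 - 9 = 159.
Consumer surplus without the control is ½ · (75 - 48) · 135 = 1822.5.
With the floor, consumers buy 95 units at 56, so CS = ½ · (75 - 56) · 95 = 902.5.
Change in consumer surplus = 902.5 - 1822.5 = -920.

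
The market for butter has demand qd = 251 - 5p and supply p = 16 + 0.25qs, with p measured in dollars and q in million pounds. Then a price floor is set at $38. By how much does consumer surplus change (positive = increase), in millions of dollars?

Rearranging supply gives qs = 4p - 64. Without the control the market clears where 251 - 5p = 4p - 64, i.e. p* = 35 and q* = 76.
Because the floor (38) lies above the market-clearing price, it is binding.
At p = 38: qd = 251 - 5·38 = 61 and qs = 4·38 - 64 = 88.
Consumer surplus without the control is ½ · (50.2 - 35) · 76 = 577.6.
With the floor, consumers buy 61 units at 38, so CS = ½ · (50.2 - 38) · 61 = 372.1.
Change in consumer surplus = 372.1 - 577.6 = -205.5.

-205.5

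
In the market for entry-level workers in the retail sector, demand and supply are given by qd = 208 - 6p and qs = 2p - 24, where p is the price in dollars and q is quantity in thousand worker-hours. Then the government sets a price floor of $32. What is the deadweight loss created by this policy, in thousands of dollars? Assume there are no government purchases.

108

In a free market, 208 - 6p = 2p - 24 gives the equilibrium p* = 29, q* = 34.
The floor of 32 is above the equilibrium price 29, so it binds.
At p = 32: qd = 208 - 6·32 = 16 and qs = 2·32 - 24 = 40.
Quantity traded falls to 16. At q = 16 the demand price is (208 - 16)/6 = 32 and the supply price is (24 + 16)/2 = 20.
Deadweight loss = ½ · (32 - 20) · (34 - 16) = ½ · 12 · 18 = 108.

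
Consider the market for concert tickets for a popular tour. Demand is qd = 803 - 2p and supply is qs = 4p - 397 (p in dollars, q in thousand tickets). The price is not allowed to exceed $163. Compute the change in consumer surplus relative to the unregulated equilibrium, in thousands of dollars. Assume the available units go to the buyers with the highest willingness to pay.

Setting quantity demanded equal to quantity supplied, 803 - 2p = 4p - 397, gives p* = 200 and q* = 403.
Because the ceiling (163) lies below the market-clearing price, it is binding.
At p = 163: qd = 803 - 2·163 = 477 and qs = 4·163 - 397 = 255.
Consumer surplus without the control is ½ · (401.5 - 200) · 403 = 40602.25.
With the ceiling, 255 units are sold at 163 (assume they go to the highest-value buyers). The demand price at q = 255 is 274, so CS = ½ · [(401.5 - 163) + (274 - 163)] · 255 = 44561.25.
Change in consumer surplus = 44561.25 - 40602.25 = 3959.

3959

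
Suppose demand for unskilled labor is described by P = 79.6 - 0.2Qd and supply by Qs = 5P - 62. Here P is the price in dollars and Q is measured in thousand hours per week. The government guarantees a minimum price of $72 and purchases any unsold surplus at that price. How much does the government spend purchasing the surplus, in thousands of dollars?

18720

Rearranging demand gives Qd = 398 - 5P. Without the control the market clears where 398 - 5P = 5P - 62, i.e. P* = 46 and Q* = 168.
Because the floor (72) lies above the market-clearing price, it is binding.
At P = 72: Qd = 398 - 5·72 = 38 and Qs = 5·72 - 62 = 298.
Surplus = Qs - Qd = 260.
Government expenditure = surplus × support price = 260 × 72 = 18720.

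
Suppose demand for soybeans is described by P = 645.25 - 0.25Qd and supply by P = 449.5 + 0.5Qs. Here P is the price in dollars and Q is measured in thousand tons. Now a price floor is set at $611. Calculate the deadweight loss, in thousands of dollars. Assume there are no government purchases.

5766

Rearranging demand gives Qd = 2581 - 4P; rearranging supply gives Qs = 2P - 899. In a free market, 2581 - 4P = 2P - 899 gives the equilibrium P* = 580, Q* = 261.
Because the floor (611) lies above the market-clearing price, it is binding.
At P = 611: Qd = 2581 - 4·611 = 137 and Qs = 2·611 - 899 = 323.
Quantity traded falls to 137. At Q = 137 the demand price is (2581 - 137)/4 = 611 and the supply price is (899 + 137)/2 = 518.
Deadweight loss = ½ · (611 - 518) · (261 - 137) = ½ · 93 · 124 = 5766.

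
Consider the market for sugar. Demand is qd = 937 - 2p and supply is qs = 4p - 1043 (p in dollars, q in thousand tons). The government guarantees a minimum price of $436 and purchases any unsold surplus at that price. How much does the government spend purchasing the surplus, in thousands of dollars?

Setting quantity demanded equal to quantity supplied, 937 - 2p = 4p - 1043, gives p* = 330 and q* = 277.
The floor of 436 is above the equilibrium price 330, so it binds.
At p = 436: qd = 937 - 2·436 = 65 and qs = 4·436 - 1043 = 701.
Surplus = qs - qd = 636.
Government expenditure = surplus × support price = 636 × 436 = 277296.

277296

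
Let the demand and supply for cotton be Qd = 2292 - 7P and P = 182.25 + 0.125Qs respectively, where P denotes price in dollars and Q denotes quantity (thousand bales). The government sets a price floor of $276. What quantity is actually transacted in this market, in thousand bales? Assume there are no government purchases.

360

Rearranging supply gives Qs = 8P - 1458. Setting quantity demanded equal to quantity supplied, 2292 - 7P = 8P - 1458, gives P* = 250 and Q* = 542.
The floor of 276 is above the equilibrium price 250, so it binds.
At P = 276: Qd = 2292 - 7·276 = 360 and Qs = 8·276 - 1458 = 750.
The quantity actually transacted is the short side, demand: 360.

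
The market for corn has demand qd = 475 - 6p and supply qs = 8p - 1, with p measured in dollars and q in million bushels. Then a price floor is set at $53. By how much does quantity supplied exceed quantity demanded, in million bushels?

266

In a free market, 475 - 6p = 8p - 1 gives the equilibrium p* = 34, q* = 271.
Since 53 > 34, the floor is binding.
At p = 53: qd = 475 - 6·53 = 157 and qs = 8·53 - 1 = 423.
Surplus = qs - qd = 423 - 157 = 266.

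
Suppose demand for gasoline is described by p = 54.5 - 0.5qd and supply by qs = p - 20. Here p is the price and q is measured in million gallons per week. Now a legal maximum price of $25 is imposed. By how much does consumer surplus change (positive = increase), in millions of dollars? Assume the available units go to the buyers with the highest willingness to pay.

9

Rearranging demand gives qd = 109 - 2p. Without the control the market clears where 109 - 2p = p - 20, i.e. p* = 43 and q* = 23.
Because the ceiling (25) lies below the market-clearing price, it is binding.
At p = 25: qd = 109 - 2·25 = 59 and qs = 25 - 20 = 5.
Consumer surplus without the control is ½ · (54.5 - 43) · 23 = 132.25.
With the ceiling, 5 units are sold at 25 (assume they go to the highest-value buyers). The demand price at q = 5 is 52, so CS = ½ · [(54.5 - 25) + (52 - 25)] · 5 = 141.25.
Change in consumer surplus = 141.25 - 132.25 = 9.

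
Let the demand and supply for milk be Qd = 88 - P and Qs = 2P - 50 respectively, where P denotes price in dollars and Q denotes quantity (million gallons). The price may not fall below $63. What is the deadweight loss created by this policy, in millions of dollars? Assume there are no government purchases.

216.75

In a free market, 88 - P = 2P - 50 gives the equilibrium P* = 46, Q* = 42.
Because the floor (63) lies above the market-clearing price, it is binding.
At P = 63: Qd = 88 - 63 = 25 and Qs = 2·63 - 50 = 76.
Quantity traded falls to 25. At Q = 25 the demand price is 88 - 25 = 63 and the supply price is (50 + 25)/2 = 37.5.
Deadweight loss = ½ · (63 - 37.5) · (42 - 25) = ½ · 25.5 · 17 = 216.75.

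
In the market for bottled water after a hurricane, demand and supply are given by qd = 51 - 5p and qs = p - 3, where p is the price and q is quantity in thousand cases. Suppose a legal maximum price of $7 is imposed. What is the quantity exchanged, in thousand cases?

In a free market, 51 - 5p = p - 3 gives the equilibrium p* = 9, q* = 6.
Since 7 < 9, the ceiling is binding.
At p = 7: qd = 51 - 5·7 = 16 and qs = 7 - 3 = 4.
The quantity actually transacted is the short side, supply: 4.

4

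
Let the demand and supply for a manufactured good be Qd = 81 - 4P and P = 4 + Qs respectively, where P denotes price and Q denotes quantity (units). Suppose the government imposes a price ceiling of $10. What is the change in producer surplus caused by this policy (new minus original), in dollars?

Rearranging supply gives Qs = P - 4. Without the control the market clears where 81 - 4P = P - 4, i.e. P* = 17 and Q* = 13.
Because the ceiling (10) lies below the market-clearing price, it is binding.
At P = 10: Qd = 81 - 4·10 = 41 and Qs = 10 - 4 = 6.
Producer surplus without the control is ½ · (17 - 4) · 13 = 84.5.
With the ceiling, producers sell 6 units at 10, so PS = ½ · (10 - 4) · 6 = 18.
Change in producer surplus = 18 - 84.5 = -66.5.

-66.5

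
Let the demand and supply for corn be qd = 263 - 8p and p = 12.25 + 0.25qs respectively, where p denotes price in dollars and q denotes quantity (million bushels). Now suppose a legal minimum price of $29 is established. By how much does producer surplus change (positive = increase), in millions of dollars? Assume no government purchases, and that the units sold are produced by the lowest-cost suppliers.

Rearranging supply gives qs = 4p - 49. Without the control the market clears where 263 - 8p = 4p - 49, i.e. p* = 26 and q* = 55.
Since 29 > 26, the floor is binding.
At p = 29: qd = 263 - 8·29 = 31 and qs = 4·29 - 49 = 67.
Producer surplus without the control is ½ · (26 - 12.25) · 55 = 378.125.
With the floor, 31 units are sold at 29. The supply price at q = 31 is 20, so PS = ½ · [(29 - 12.25) + (29 - 20)] · 31 = 399.125.
Change in producer surplus = 399.125 - 378.125 = 21.

21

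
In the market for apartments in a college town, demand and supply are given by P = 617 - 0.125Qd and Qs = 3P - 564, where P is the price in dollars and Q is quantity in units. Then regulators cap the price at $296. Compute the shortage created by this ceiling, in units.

2244

Rearranging demand gives Qd = 4936 - 8P. Equilibrium: 4936 - 8P = 3P - 564, so 5500 = 11P and P* = 500, Q* = 936.
The ceiling of 296 is below the equilibrium price 500, so it binds.
At P = 296: Qd = 4936 - 8·296 = 2568 and Qs = 3·296 - 564 = 324.
Shortage = Qd - Qs = 2568 - 324 = 2244.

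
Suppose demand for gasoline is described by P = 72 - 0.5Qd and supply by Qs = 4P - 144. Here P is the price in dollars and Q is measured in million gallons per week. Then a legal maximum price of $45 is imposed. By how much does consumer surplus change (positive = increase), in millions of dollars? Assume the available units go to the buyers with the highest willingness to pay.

Rearranging demand gives Qd = 144 - 2P. Setting quantity demanded equal to quantity supplied, 144 - 2P = 4P - 144, gives P* = 48 and Q* = 48.
The ceiling of 45 is below the equilibrium price 48, so it binds.
At P = 45: Qd = 144 - 2·45 = 54 and Qs = 4·45 - 144 = 36.
Consumer surplus without the control is ½ · (72 - 48) · 48 = 576.
With the ceiling, 36 units are sold at 45 (assume they go to the highest-value buyers). The demand price at Q = 36 is 54, so CS = ½ · [(72 - 45) + (54 - 45)] · 36 = 648.
Change in consumer surplus = 648 - 576 = 72.

72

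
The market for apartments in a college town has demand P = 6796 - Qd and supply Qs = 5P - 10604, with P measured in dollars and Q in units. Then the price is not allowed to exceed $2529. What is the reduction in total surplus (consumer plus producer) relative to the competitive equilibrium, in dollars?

Rearranging demand gives Qd = 6796 - P. Equilibrium: 6796 - P = 5P - 10604, so 17400 = 6P and P* = 2900, Q* = 3896.
The ceiling of 2529 is below the equilibrium price 2900, so it binds.
At P = 2529: Qd = 6796 - 2529 = 4267 and Qs = 5·2529 - 10604 = 2041.
Quantity traded falls to 2041. At Q = 2041 the demand price is 6796 - 2041 = 4755 and the supply price is (10604 + 2041)/5 = 2529.
Deadweight loss = ½ · (4755 - 2529) · (3896 - 2041) = ½ · 2226 · 1855 = 2064615.

2064615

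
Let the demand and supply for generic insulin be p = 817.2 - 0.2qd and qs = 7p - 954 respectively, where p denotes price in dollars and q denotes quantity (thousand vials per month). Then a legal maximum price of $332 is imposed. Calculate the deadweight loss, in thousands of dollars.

Rearranging demand gives qd = 4086 - 5p. Without the control the market clears where 4086 - 5p = 7p - 954, i.e. p* = 420 and q* = 1986.
Because the ceiling (332) lies below the market-clearing price, it is binding.
At p = 332: qd = 4086 - 5·332 = 2426 and qs = 7·332 - 954 = 1370.
Quantity traded falls to 1370. At q = 1370 the demand price is (4086 - 1370)/5 = 543.2 and the supply price is (954 + 1370)/7 = 332.
Deadweight loss = ½ · (543.2 - 332) · (1986 - 1370) = ½ · 211.2 · 616 = 65049.6.

65049.6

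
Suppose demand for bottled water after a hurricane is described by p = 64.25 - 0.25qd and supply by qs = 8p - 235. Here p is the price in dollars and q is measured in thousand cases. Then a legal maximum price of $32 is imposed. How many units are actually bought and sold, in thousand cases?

Rearranging demand gives qd = 257 - 4p. Setting quantity demanded equal to quantity supplied, 257 - 4p = 8p - 235, gives p* = 41 and q* = 93.
Since 32 < 41, the ceiling is binding.
At p = 32: qd = 257 - 4·32 = 129 and qs = 8·32 - 235 = 21.
The quantity actually transacted is the short side, supply: 21.

21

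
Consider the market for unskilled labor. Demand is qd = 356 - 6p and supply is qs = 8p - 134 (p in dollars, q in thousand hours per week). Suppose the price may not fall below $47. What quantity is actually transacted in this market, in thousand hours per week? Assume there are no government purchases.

Setting quantity demanded equal to quantity supplied, 356 - 6p = 8p - 134, gives p* = 35 and q* = 146.
The floor of 47 is above the equilibrium price 35, so it binds.
At p = 47: qd = 356 - 6·47 = 74 and qs = 8·47 - 134 = 242.
The quantity actually transacted is the short side, demand: 74.

74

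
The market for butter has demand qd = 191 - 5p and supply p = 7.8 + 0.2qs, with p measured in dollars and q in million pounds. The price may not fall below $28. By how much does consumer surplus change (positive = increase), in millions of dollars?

Rearranging supply gives qs = 5p - 39. Setting quantity demanded equal to quantity supplied, 191 - 5p = 5p - 39, gives p* = 23 and q* = 76.
Since 28 > 23, the floor is binding.
At p = 28: qd = 191 - 5·28 = 51 and qs = 5·28 - 39 = 101.
Consumer surplus without the control is ½ · (38.2 - 23) · 76 = 577.6.
With the floor, consumers buy 51 units at 28, so CS = ½ · (38.2 - 28) · 51 = 260.1.
Change in consumer surplus = 260.1 - 577.6 = -317.5.

-317.5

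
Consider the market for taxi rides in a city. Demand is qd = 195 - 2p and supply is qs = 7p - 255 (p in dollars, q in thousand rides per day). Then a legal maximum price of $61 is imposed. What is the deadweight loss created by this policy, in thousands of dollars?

0

In a free market, 195 - 2p = 7p - 255 gives the equilibrium p* = 50, q* = 95.
The ceiling of 61 is above the equilibrium price 50, so it is not binding; the market clears at p* = 50, q* = 95.
Since the control does not bind, no trades are prevented and deadweight loss is zero.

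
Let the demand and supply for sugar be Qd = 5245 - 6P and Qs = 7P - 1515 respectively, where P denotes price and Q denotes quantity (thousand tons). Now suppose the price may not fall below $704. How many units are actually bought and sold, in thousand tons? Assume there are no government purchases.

Without the control the market clears where 5245 - 6P = 7P - 1515, i.e. P* = 520 and Q* = 2125.
Because the floor (704) lies above the market-clearing price, it is binding.
At P = 704: Qd = 5245 - 6·704 = 1021 and Qs = 7·704 - 1515 = 3413.
The quantity actually transacted is the short side, demand: 1021.

1021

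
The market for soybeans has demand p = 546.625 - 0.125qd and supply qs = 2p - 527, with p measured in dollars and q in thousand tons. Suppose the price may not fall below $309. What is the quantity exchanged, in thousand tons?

453

Rearranging demand gives qd = 4373 - 8p. Equilibrium: 4373 - 8p = 2p - 527, so 4900 = 10p and p* = 490, q* = 453.
The floor of 309 is below the equilibrium price 490, so it is not binding; the market clears at p* = 490, q* = 453.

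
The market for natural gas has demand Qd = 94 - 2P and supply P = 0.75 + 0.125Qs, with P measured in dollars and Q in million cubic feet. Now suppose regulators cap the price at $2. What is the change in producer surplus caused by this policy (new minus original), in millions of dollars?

Rearranging supply gives Qs = 8P - 6. In a free market, 94 - 2P = 8P - 6 gives the equilibrium P* = 10, Q* = 74.
Since 2 < 10, the ceiling is binding.
At P = 2: Qd = 94 - 2·2 = 90 and Qs = 8·2 - 6 = 10.
Producer surplus without the control is ½ · (10 - 0.75) · 74 = 342.25.
With the ceiling, producers sell 10 units at 2, so PS = ½ · (2 - 0.75) · 10 = 6.25.
Change in producer surplus = 6.25 - 342.25 = -336.

-336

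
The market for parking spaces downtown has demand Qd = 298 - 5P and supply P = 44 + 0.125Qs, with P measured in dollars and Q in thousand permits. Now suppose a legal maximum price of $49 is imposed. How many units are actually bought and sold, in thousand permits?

40

Rearranging supply gives Qs = 8P - 352. Setting quantity demanded equal to quantity supplied, 298 - 5P = 8P - 352, gives P* = 50 and Q* = 48.
Because the ceiling (49) lies below the market-clearing price, it is binding.
At P = 49: Qd = 298 - 5·49 = 53 and Qs = 8·49 - 352 = 40.
The quantity actually transacted is the short side, supply: 40.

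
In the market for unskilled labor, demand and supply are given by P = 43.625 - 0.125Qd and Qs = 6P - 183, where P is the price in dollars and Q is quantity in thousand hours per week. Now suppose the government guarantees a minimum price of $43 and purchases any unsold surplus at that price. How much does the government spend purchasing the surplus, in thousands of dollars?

Rearranging demand gives Qd = 349 - 8P. Without the control the market clears where 349 - 8P = 6P - 183, i.e. P* = 38 and Q* = 45.
Since 43 > 38, the floor is binding.
At P = 43: Qd = 349 - 8·43 = 5 and Qs = 6·43 - 183 = 75.
Surplus = Qs - Qd = 70.
Government expenditure = surplus × support price = 70 × 43 = 3010.

3010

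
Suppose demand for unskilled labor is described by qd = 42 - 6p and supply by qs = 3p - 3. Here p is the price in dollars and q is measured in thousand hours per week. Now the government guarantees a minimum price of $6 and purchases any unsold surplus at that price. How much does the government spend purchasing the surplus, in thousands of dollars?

54

In a free market, 42 - 6p = 3p - 3 gives the equilibrium p* = 5, q* = 12.
Because the floor (6) lies above the market-clearing price, it is binding.
At p = 6: qd = 42 - 6·6 = 6 and qs = 3·6 - 3 = 15.
Surplus = qs - qd = 9.
Government expenditure = surplus × support price = 9 × 6 = 54.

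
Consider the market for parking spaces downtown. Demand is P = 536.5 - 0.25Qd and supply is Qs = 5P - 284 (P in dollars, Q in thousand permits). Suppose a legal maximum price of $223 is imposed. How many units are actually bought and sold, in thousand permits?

831

Rearranging demand gives Qd = 2146 - 4P. Equilibrium: 2146 - 4P = 5P - 284, so 2430 = 9P and P* = 270, Q* = 1066.
The ceiling of 223 is below the equilibrium price 270, so it binds.
At P = 223: Qd = 2146 - 4·223 = 1254 and Qs = 5·223 - 284 = 831.
The quantity actually transacted is the short side, supply: 831.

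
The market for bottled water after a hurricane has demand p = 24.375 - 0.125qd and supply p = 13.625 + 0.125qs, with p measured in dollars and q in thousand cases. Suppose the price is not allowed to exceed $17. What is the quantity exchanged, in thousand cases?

Rearranging demand gives qd = 195 - 8p; rearranging supply gives qs = 8p - 109. Setting quantity demanded equal to quantity supplied, 195 - 8p = 8p - 109, gives p* = 19 and q* = 43.
The ceiling of 17 is below the equilibrium price 19, so it binds.
At p = 17: qd = 195 - 8·17 = 59 and qs = 8·17 - 109 = 27.
The quantity actually transacted is the short side, supply: 27.

27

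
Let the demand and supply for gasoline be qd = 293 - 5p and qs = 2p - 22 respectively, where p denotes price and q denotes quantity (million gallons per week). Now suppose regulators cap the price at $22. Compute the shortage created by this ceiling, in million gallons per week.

161

Setting quantity demanded equal to quantity supplied, 293 - 5p = 2p - 22, gives p* = 45 and q* = 68.
Because the ceiling (22) lies below the market-clearing price, it is binding.
At p = 22: qd = 293 - 5·22 = 183 and qs = 2·22 - 22 = 22.
Shortage = qd - qs = 183 - 22 = 161.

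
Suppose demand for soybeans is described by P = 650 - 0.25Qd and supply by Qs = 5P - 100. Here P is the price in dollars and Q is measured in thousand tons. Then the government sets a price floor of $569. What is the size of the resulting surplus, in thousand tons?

2421

Rearranging demand gives Qd = 2600 - 4P. Without the control the market clears where 2600 - 4P = 5P - 100, i.e. P* = 300 and Q* = 1400.
Because the floor (569) lies above the market-clearing price, it is binding.
At P = 569: Qd = 2600 - 4·569 = 324 and Qs = 5·569 - 100 = 2745.
Surplus = Qs - Qd = 2745 - 324 = 2421.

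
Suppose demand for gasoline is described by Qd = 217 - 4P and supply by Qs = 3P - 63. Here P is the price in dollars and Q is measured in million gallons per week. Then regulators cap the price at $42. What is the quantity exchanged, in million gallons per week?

57

Without the control the market clears where 217 - 4P = 3P - 63, i.e. P* = 40 and Q* = 57.
The ceiling of 42 is above the equilibrium price 40, so it is not binding; the market clears at P* = 40, Q* = 57.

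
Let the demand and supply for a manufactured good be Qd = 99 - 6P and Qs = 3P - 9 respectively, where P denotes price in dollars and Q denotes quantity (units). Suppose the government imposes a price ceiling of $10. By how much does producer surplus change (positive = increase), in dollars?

Equilibrium: 99 - 6P = 3P - 9, so 108 = 9P and P* = 12, Q* = 27.
Since 10 < 12, the ceiling is binding.
At P = 10: Qd = 99 - 6·10 = 39 and Qs = 3·10 - 9 = 21.
Producer surplus without the control is ½ · (12 - 3) · 27 = 121.5.
With the ceiling, producers sell 21 units at 10, so PS = ½ · (10 - 3) · 21 = 73.5.
Change in producer surplus = 73.5 - 121.5 = -48.

-48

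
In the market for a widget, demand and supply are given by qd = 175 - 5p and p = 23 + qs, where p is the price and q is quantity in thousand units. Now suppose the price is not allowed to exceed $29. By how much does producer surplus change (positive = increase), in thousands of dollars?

Rearranging supply gives qs = p - 23. Setting quantity demanded equal to quantity supplied, 175 - 5p = p - 23, gives p* = 33 and q* = 10.
The ceiling of 29 is below the equilibrium price 33, so it binds.
At p = 29: qd = 175 - 5·29 = 30 and qs = 29 - 23 = 6.
Producer surplus without the control is ½ · (33 - 23) · 10 = 50.
With the ceiling, producers sell 6 units at 29, so PS = ½ · (29 - 23) · 6 = 18.
Change in producer surplus = 18 - 50 = -32.

-32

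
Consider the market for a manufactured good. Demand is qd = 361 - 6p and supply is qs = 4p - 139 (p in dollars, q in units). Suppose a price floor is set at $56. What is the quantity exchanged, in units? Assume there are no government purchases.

Without the control the market clears where 361 - 6p = 4p - 139, i.e. p* = 50 and q* = 61.
Since 56 > 50, the floor is binding.
At p = 56: qd = 361 - 6·56 = 25 and qs = 4·56 - 139 = 85.
The quantity actually transacted is the short side, demand: 25.

25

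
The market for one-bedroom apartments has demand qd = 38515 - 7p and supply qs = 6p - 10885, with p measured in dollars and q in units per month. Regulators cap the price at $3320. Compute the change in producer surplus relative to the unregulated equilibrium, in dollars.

Without the control the market clears where 38515 - 7p = 6p - 10885, i.e. p* = 3800 and q* = 11915.
Because the ceiling (3320) lies below the market-clearing price, it is binding.
At p = 3320: qd = 38515 - 7·3320 = 15275 and qs = 6·3320 - 10885 = 9035.
Producer surplus without the control is ½ · (3800 - 10885/6) · 11915 = 141967225/12.
With the ceiling, producers sell 9035 units at 3320, so PS = ½ · (3320 - 10885/6) · 9035 = 81631225/12.
Change in producer surplus = 81631225/12 - 141967225/12 = -5028000.

-5028000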